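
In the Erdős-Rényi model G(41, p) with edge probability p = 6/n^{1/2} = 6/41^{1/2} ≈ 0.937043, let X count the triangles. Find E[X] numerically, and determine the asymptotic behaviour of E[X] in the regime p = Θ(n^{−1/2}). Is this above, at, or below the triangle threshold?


Number of potential triangles: C(41, 3) = 10660.
Each occurs with probability p³ ≈ (0.937043)³ ≈ 8.22769087e-01.
By linearity: E[X] = C(41, 3)·p³ ≈ 10660 · 8.22769087e-01 ≈ 8770.718468.
Since α = 1/2 < 1, p = c/n^{1/2} ≫ 1/n is above the triangle threshold p ~ 1/n. Asymptotically E[X] ~ (c³/6)·n^{3(1−α)} = (6³/6)·n^{1.5} → ∞; triangles are abundant w.h.p.

E[X] ≈ 8770.718468; in regime p = Θ(1/n^{1/2}) E[X] diverges (above the triangle threshold p ~ 1/n).


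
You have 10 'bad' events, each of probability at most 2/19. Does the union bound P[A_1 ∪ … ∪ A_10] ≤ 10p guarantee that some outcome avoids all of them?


Union bound: P[∪_{i=1}^{10} A_i] ≤ Σ_i P[A_i] ≤ 10·p = 10·(2/19) = 20/19.
Numerically: 20/19 ≈ 1.053.
Is 20/19 < 1? NO.
Since the bound 20/19 is ≥ 1, the union bound is uninformative here; it does NOT by itself certify existence.

10·p = 20/19 ≈ 1.053; existence NOT certified by the union bound.


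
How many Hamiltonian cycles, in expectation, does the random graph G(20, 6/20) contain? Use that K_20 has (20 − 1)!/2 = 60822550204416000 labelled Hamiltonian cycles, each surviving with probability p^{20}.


K_20 has (20 − 1)!/2 = 60822550204416000 labelled Hamiltonian cycles.
For each such Hamiltonian cycle H, let X_H = 1 if all 20 edges of H are present in G. Then P[X_H = 1] = p^{20} = (3/10)^{20} = 3486784401/100000000000000000000.
By linearity of expectation: E[X] = Σ_H E[X_H] = 60822550204416000 · p^{20} = 60822550204416000 · 3486784401/100000000000000000000 = 51776152168407487821/24414062500000.
Numerically: E[X] ≈ 2.1208e+06.

E[X] = 60822550204416000 · (3/10)^{20} = 51776152168407487821/24414062500000 ≈ 2.1208e+06.


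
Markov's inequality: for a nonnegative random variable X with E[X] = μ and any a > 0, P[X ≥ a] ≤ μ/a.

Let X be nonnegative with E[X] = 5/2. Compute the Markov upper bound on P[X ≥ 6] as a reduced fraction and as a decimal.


μ = E[X] = 5/2, a = 6.
Markov: P[X ≥ 6] ≤ μ/a = (5/2)/6 = 5/12.
Numerically: ≈ 0.41667.
(Since a = 6 > μ = 2.50000, the bound 5/12 is < 1 and informative.)

P[X ≥ 6] ≤ 5/12 ≈ 0.41667.


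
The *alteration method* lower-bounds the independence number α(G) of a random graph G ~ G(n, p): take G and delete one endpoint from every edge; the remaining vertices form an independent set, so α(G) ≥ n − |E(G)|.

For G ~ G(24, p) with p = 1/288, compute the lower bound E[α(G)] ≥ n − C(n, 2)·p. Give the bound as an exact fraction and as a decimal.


E[|E(G)|] = C(24, 2)·p = 276 · (1/288) = 23/24.
E[α(G)] ≥ n − E[|E(G)|] = 24 − 23/24 = 553/24.
Numerically: ≈ 23.04167.
(This is only a lower bound; the true E[α(G)] may be larger.)

E[α(G)] ≥ 553/24 ≈ 23.04167.


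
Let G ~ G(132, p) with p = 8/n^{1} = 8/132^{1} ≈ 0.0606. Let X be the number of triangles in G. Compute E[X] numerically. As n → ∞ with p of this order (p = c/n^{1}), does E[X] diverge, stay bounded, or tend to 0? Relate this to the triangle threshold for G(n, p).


Number of potential triangles: C(132, 3) = 374660.
Each occurs with probability p³ ≈ (0.0606)³ ≈ 2.22612e-04.
By linearity: E[X] = C(132, 3)·p³ ≈ 374660 · 2.22612e-04 ≈ 83.404.
Here α = 1, so p = 8/n is exactly at the triangle threshold p ~ 1/n. Asymptotically E[X] → c³/6 = 8³/6 = 256/3 ≈ 85.333, a bounded constant. In this regime the triangle count is asymptotically Poisson(c³/6).

E[X] ≈ 83.404; in regime p = Θ(1/n^{1}) E[X] stays bounded (at the triangle threshold p ~ 1/n).


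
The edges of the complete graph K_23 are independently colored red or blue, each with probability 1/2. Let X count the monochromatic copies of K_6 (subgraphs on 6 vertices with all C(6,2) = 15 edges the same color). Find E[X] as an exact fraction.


Let X = Σ_S X_S over the C(23, 6) = 100947 subsets S of size 6, where X_S = 1 if the K_6 on S is monochromatic.
For a fixed S, the K_6 on S has C(6, 2) = 15 edges. P[all 15 edges red] = (1/2)^15, and likewise for blue, so P[monochromatic] = 2·(1/2)^15 = 2^{1 − 15} = 1/16384.
Summing: E[X] = C(23, 6) · 2^{1 − 15} = 100947 · 1/16384 = 100947/16384.
Numerically: E[X] ≈ 6.161316.

E[X] = C(23,6)·2^(1−C(6,2)) = 100947/16384 ≈ 6.161316.


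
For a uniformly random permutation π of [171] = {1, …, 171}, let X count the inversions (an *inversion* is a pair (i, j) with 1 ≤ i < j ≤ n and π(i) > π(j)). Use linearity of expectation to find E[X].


Write X = Σ X_I over the C(171, 2) = 14535 pairs i < j, with X_I the indicator of one inversion.
There are 14535 indicators.
For each fixed pair i < j, the values π(i) and π(j) are two distinct elements of {1, …, 171} in uniformly random order; by symmetry P[π(i) > π(j)] = 1/2.
By linearity: E[X] = 14535 · (1/2) = C(171, 2) · (1/2) = 14535/2 = 14535/2 ≈ 7267.5000.

E[X] = 14535/2 = 7267.5000.


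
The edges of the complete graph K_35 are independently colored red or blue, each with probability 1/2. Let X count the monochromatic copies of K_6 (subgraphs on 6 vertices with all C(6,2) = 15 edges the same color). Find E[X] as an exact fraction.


Let X = Σ_S X_S over the C(35, 6) = 1623160 subsets S of size 6, where X_S = 1 if the K_6 on S is monochromatic.
For a fixed S, the K_6 on S has C(6, 2) = 15 edges. P[all 15 edges red] = (1/2)^15, and likewise for blue, so P[monochromatic] = 2·(1/2)^15 = 2^{1 − 15} = 1/16384.
By linearity of expectation: E[X] = C(35, 6) · 2^{1 − 15} = 1623160 · 1/16384 = 202895/2048.
Numerically: E[X] ≈ 99.069824.

E[X] = C(35,6)·2^(1−C(6,2)) = 202895/2048 ≈ 99.069824.


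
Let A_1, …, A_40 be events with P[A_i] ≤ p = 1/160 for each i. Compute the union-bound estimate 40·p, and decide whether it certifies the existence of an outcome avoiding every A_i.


Union bound: P[∪_{i=1}^{40} A_i] ≤ Σ_i P[A_i] ≤ 40·p = 40·(1/160) = 1/4.
Numerically: 1/4 ≈ 0.250000.
Is 1/4 < 1? YES.
Since P[∪ A_i] ≤ 1/4 < 1, the complement has P[∩ A_i^c] ≥ 1 − 1/4 = 3/4 > 0, so some outcome avoids every A_i.

40·p = 1/4 ≈ 0.250000; existence CERTIFIED by the union bound.


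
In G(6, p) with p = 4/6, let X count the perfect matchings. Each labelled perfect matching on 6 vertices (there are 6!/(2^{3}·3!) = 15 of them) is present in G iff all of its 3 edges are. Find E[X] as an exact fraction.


K_6 has 6!/(2^{3}·3!) = 15 labelled perfect matchings.
For each such perfect matching H, let X_H = 1 if all 3 edges of H are present in G. Then P[X_H = 1] = p^{3} = (2/3)^{3} = 8/27.
Summing the indicators: E[X] = Σ_H E[X_H] = 15 · p^{3} = 15 · 8/27 = 40/9.
Numerically: E[X] ≈ 4.4444.

E[X] = 15 · (2/3)^{3} = 40/9 ≈ 4.4444.


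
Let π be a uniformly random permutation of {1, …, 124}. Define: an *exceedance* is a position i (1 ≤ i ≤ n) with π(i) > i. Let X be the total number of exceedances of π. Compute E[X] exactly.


Write X = Σ_{i=1}^{124} X_i, where X_i = 1_{π(i) > i}.
For each fixed i, π(i) is uniform over {1, …, 124} (marginal of a uniform permutation), so P[π(i) > i] = (n − i)/n. Summing: Σ_{i=1}^{124} (n − i)/n = (0 + 1 + … + 123)/124 = 124(124 − 1)/(2·124) = (124 − 1)/2.
Hence E[X] = Σ_{i=1}^{124} (124 − i)/124 = 123/2 ≈ 61.50000.

E[X] = 123/2 = 61.50000.


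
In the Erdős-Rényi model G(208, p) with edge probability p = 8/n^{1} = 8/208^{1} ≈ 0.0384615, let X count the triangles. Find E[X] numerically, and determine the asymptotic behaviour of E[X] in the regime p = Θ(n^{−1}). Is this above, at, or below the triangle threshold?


Number of potential triangles: C(208, 3) = 1478256.
Each occurs with probability p³ ≈ (0.0384615)³ ≈ 5.68957670e-05.
By linearity: E[X] = C(208, 3)·p³ ≈ 1478256 · 5.68957670e-05 ≈ 84.106509.
Here α = 1, so p = 8/n is exactly at the triangle threshold p ~ 1/n. Asymptotically E[X] → c³/6 = 8³/6 = 256/3 ≈ 85.333333, a bounded constant. In this regime the triangle count is asymptotically Poisson(c³/6).

E[X] ≈ 84.106509; in regime p = Θ(1/n^{1}) E[X] stays bounded (at the triangle threshold p ~ 1/n).


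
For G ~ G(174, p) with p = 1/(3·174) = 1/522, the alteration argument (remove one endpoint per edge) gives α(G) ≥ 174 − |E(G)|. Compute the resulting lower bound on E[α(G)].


E[|E(G)|] = C(174, 2)·p = 15051 · (1/522) = 173/6.
E[α(G)] ≥ n − E[|E(G)|] = 174 − 173/6 = 871/6.
Numerically: ≈ 145.1667.
(This is only a lower bound; the true E[α(G)] may be larger.)

E[α(G)] ≥ 871/6 ≈ 145.1667.


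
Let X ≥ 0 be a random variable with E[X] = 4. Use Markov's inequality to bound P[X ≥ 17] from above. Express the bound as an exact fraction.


μ = E[X] = 4, a = 17.
Markov: P[X ≥ 17] ≤ μ/a = (4)/17 = 4/17.
Numerically: ≈ 0.23529.
(Since a = 17 > μ = 4.00000, the bound 4/17 is < 1 and informative.)

P[X ≥ 17] ≤ 4/17 ≈ 0.23529.


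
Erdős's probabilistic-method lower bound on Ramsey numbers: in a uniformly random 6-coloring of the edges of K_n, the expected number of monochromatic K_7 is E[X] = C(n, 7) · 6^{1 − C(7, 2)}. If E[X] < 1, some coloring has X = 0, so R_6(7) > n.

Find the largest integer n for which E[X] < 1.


We need C(n, 7) · 6^{1 − 21} < 1, i.e. C(n, 7) < 6^{21 − 1} = 3656158440062976.
Check values of n near the boundary:
  n = 566: C(566, 7) = 3557206237959440; 3557206237959440 < 3656158440062976? YES
  n = 567: C(567, 7) = 3601671315933933; 3601671315933933 < 3656158440062976? YES
  n = 568: C(568, 7) = 3646611956239704; 3646611956239704 < 3656158440062976? YES
  n = 569: C(569, 7) = 3692032389858348; 3692032389858348 < 3656158440062976? NO
  n = 570: C(570, 7) = 3737936877831720; 3737936877831720 < 3656158440062976? NO
The largest n with C(n, 7) < 3656158440062976 is n = 568 (where E[X] = 16882462760369/16926659444736 ≈ 0.99739). Hence R_6(7) > 568, i.e. R_6(7) ≥ 569.

Largest n = 568; hence R_6(7) > 568.


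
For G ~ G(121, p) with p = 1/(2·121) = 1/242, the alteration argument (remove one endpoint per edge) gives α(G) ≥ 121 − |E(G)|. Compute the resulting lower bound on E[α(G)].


E[|E(G)|] = C(121, 2)·p = 7260 · (1/242) = 30.
E[α(G)] ≥ n − E[|E(G)|] = 121 − 30 = 91.
Numerically: ≈ 91.000.
(This is only a lower bound; the true E[α(G)] may be larger.)

E[α(G)] ≥ 91 ≈ 91.000.


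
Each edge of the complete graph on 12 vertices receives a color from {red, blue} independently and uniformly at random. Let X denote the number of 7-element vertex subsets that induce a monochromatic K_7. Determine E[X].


Let X = Σ_S X_S over the C(12, 7) = 792 subsets S of size 7, where X_S = 1 if the K_7 on S is monochromatic.
For a fixed S, the K_7 on S has C(7, 2) = 21 edges. P[all 21 edges red] = (1/2)^21, and likewise for blue, so P[monochromatic] = 2·(1/2)^21 = 2^{1 − 21} = 1/1048576.
By linearity: E[X] = C(12, 7) · 2^{1 − 21} = 792 · 1/1048576 = 99/131072.
Numerically: E[X] ≈ 0.0008.

E[X] = C(12,7)·2^(1−C(7,2)) = 99/131072 ≈ 0.0008.


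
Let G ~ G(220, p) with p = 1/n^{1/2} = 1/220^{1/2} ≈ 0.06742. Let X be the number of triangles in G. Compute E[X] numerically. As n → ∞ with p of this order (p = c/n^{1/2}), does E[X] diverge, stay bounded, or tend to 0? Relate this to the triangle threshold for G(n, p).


Number of potential triangles: C(220, 3) = 1750540.
Each occurs with probability p³ ≈ (0.06742)³ ≈ 3.06454483e-04.
By linearity: E[X] = C(220, 3)·p³ ≈ 1750540 · 3.06454483e-04 ≈ 536.460831.
Since α = 1/2 < 1, p = c/n^{1/2} ≫ 1/n is above the triangle threshold p ~ 1/n. Asymptotically E[X] ~ (c³/6)·n^{3(1−α)} = (1³/6)·n^{1.5} → ∞; triangles are abundant w.h.p.

E[X] ≈ 536.460831; in regime p = Θ(1/n^{1/2}) E[X] diverges (above the triangle threshold p ~ 1/n).


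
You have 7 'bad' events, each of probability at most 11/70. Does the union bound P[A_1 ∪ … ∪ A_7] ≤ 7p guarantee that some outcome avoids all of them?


Union bound: P[∪_{i=1}^{7} A_i] ≤ Σ_i P[A_i] ≤ 7·p = 7·(11/70) = 11/10.
Numerically: 11/10 ≈ 1.100000.
Is 11/10 < 1? NO.
Since the bound 11/10 is ≥ 1, the union bound is uninformative here; it does NOT by itself certify existence.

7·p = 11/10 ≈ 1.100000; existence NOT certified by the union bound.


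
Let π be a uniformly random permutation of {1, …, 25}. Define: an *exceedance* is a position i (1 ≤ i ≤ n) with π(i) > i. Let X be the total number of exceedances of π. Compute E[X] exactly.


Write X = Σ_{i=1}^{25} X_i, where X_i = 1_{π(i) > i}.
For each fixed i, π(i) is uniform over {1, …, 25} (marginal of a uniform permutation), so P[π(i) > i] = (n − i)/n. Summing: Σ_{i=1}^{25} (n − i)/n = (0 + 1 + … + 24)/25 = 25(25 − 1)/(2·25) = (25 − 1)/2.
Hence E[X] = Σ_{i=1}^{25} (25 − i)/25 = 12 ≈ 12.0000.

E[X] = 12 = 12.0000.


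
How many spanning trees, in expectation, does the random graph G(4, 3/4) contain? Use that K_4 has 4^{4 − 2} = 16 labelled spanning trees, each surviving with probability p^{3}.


K_4 has 4^{4 − 2} = 16 labelled spanning trees.
For each such spanning tree H, let X_H = 1 if all 3 edges of H are present in G. Then P[X_H = 1] = p^{3} = (3/4)^{3} = 27/64.
By linearity of expectation: E[X] = Σ_H E[X_H] = 16 · p^{3} = 16 · 27/64 = 27/4.
Numerically: E[X] ≈ 6.75.

E[X] = 16 · (3/4)^{3} = 27/4 ≈ 6.75.


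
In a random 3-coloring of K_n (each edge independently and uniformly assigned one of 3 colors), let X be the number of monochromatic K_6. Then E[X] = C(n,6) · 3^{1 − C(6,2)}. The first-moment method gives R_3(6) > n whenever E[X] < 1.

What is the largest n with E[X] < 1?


We need C(n, 6) · 3^{1 − 15} < 1, i.e. C(n, 6) < 3^{15 − 1} = 4782969.
Check values of n near the boundary:
  n = 40: C(40, 6) = 3838380; 3838380 < 4782969? YES
  n = 41: C(41, 6) = 4496388; 4496388 < 4782969? YES
  n = 42: C(42, 6) = 5245786; 5245786 < 4782969? NO
The largest n with C(n, 6) < 4782969 is n = 41 (where E[X] = 1498796/1594323 ≈ 0.94008). Hence R_3(6) > 41, i.e. R_3(6) ≥ 42.

Largest n = 41; hence R_3(6) > 41.


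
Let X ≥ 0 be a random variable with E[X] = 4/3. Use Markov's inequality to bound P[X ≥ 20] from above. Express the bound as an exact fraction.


μ = E[X] = 4/3, a = 20.
Markov: P[X ≥ 20] ≤ μ/a = (4/3)/20 = 1/15.
Numerically: ≈ 0.067.
(Since a = 20 > μ = 1.333, the bound 1/15 is < 1 and informative.)

P[X ≥ 20] ≤ 1/15 ≈ 0.067.


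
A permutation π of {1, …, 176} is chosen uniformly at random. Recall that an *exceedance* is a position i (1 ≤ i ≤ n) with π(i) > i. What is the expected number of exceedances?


Write X = Σ_{i=1}^{176} X_i, where X_i = 1_{π(i) > i}.
For each fixed i, π(i) is uniform over {1, …, 176} (marginal of a uniform permutation), so P[π(i) > i] = (n − i)/n. Summing: Σ_{i=1}^{176} (n − i)/n = (0 + 1 + … + 175)/176 = 176(176 − 1)/(2·176) = (176 − 1)/2.
Hence E[X] = Σ_{i=1}^{176} (176 − i)/176 = 175/2 ≈ 87.5000.

E[X] = 175/2 = 87.5000.


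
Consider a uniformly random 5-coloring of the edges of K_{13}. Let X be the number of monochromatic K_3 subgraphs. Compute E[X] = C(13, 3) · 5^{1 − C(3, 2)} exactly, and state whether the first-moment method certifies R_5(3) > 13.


E[X] = C(13, 3) · 5^{1 − 3} = 286 · 5^{−2} = 286/25.
As a reduced fraction: E[X] = 286/25 ≈ 11.4400.
Is E[X] < 1? NO.
Since E[X] ≥ 1, the first-moment bound is inconclusive at n = 13; it does NOT by itself certify R_5(3) > 13.

E[X] = 286/25 ≈ 11.4400; E[X] ≥ 1; first-moment method inconclusive here.


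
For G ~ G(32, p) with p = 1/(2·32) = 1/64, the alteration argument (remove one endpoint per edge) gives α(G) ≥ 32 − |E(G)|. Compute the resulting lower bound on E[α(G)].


E[|E(G)|] = C(32, 2)·p = 496 · (1/64) = 31/4.
E[α(G)] ≥ n − E[|E(G)|] = 32 − 31/4 = 97/4.
Numerically: ≈ 24.2500.
(This is only a lower bound; the true E[α(G)] may be larger.)

E[α(G)] ≥ 97/4 ≈ 24.2500.


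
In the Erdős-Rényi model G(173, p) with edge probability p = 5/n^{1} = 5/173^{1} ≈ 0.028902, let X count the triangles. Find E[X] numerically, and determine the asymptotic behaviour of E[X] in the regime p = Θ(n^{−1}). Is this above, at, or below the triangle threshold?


Number of potential triangles: C(173, 3) = 848046.
Each occurs with probability p³ ≈ (0.028902)³ ≈ 2.4141914e-05.
By linearity: E[X] = C(173, 3)·p³ ≈ 848046 · 2.4141914e-05 ≈ 20.47345.
Here α = 1, so p = 5/n is exactly at the triangle threshold p ~ 1/n. Asymptotically E[X] → c³/6 = 5³/6 = 125/6 ≈ 20.83333, a bounded constant. In this regime the triangle count is asymptotically Poisson(c³/6).

E[X] ≈ 20.47345; in regime p = Θ(1/n^{1}) E[X] stays bounded (at the triangle threshold p ~ 1/n).


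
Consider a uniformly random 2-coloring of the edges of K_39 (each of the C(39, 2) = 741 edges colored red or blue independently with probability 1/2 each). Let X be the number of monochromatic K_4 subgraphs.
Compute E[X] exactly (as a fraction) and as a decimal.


Let X = Σ_S X_S over the C(39, 4) = 82251 subsets S of size 4, where X_S = 1 if the K_4 on S is monochromatic.
For a fixed S, the K_4 on S has C(4, 2) = 6 edges. P[all 6 edges red] = (1/2)^6, and likewise for blue, so P[monochromatic] = 2·(1/2)^6 = 2^{1 − 6} = 1/32.
By linearity: E[X] = C(39, 4) · 2^{1 − 6} = 82251 · 1/32 = 82251/32.
Numerically: E[X] ≈ 2570.34375.

E[X] = C(39,4)·2^(1−C(4,2)) = 82251/32 ≈ 2570.34375.


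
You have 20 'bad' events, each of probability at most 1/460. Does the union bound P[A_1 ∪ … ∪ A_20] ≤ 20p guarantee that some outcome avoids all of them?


Union bound: P[∪_{i=1}^{20} A_i] ≤ Σ_i P[A_i] ≤ 20·p = 20·(1/460) = 1/23.
Numerically: 1/23 ≈ 0.043.
Is 1/23 < 1? YES.
Since P[∪ A_i] ≤ 1/23 < 1, the complement has P[∩ A_i^c] ≥ 1 − 1/23 = 22/23 > 0, so some outcome avoids every A_i.

20·p = 1/23 ≈ 0.043; existence CERTIFIED by the union bound.


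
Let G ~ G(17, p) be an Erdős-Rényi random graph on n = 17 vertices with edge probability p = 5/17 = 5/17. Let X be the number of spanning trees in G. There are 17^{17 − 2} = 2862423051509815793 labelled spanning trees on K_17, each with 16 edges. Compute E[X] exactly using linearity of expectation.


K_17 has 17^{17 − 2} = 2862423051509815793 labelled spanning trees.
For each such spanning tree H, let X_H = 1 if all 16 edges of H are present in G. Then P[X_H = 1] = p^{16} = (5/17)^{16} = 152587890625/48661191875666868481.
Summing the indicators: E[X] = Σ_H E[X_H] = 2862423051509815793 · p^{16} = 2862423051509815793 · 152587890625/48661191875666868481 = 152587890625/17.
Numerically: E[X] ≈ 8.9758e+09.

E[X] = 2862423051509815793 · (5/17)^{16} = 152587890625/17 ≈ 8.9758e+09.


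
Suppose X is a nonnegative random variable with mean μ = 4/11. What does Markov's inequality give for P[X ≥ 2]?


μ = E[X] = 4/11, a = 2.
Markov: P[X ≥ 2] ≤ μ/a = (4/11)/2 = 2/11.
Numerically: ≈ 0.182.
(Since a = 2 > μ = 0.364, the bound 2/11 is < 1 and informative.)

P[X ≥ 2] ≤ 2/11 ≈ 0.182.


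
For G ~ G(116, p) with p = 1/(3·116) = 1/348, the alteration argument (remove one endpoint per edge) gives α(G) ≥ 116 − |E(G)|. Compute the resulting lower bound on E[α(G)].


E[|E(G)|] = C(116, 2)·p = 6670 · (1/348) = 115/6.
E[α(G)] ≥ n − E[|E(G)|] = 116 − 115/6 = 581/6.
Numerically: ≈ 96.8333.
(This is only a lower bound; the true E[α(G)] may be larger.)

E[α(G)] ≥ 581/6 ≈ 96.8333.


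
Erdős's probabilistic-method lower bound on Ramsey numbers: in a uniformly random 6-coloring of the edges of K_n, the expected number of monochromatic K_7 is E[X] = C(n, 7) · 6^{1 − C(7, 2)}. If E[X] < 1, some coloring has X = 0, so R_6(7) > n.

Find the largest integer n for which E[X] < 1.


We need C(n, 7) · 6^{1 − 21} < 1, i.e. C(n, 7) < 6^{21 − 1} = 3656158440062976.
Check values of n near the boundary:
  n = 567: C(567, 7) = 3601671315933933; 3601671315933933 < 3656158440062976? YES
  n = 568: C(568, 7) = 3646611956239704; 3646611956239704 < 3656158440062976? YES
  n = 569: C(569, 7) = 3692032389858348; 3692032389858348 < 3656158440062976? NO
  n = 570: C(570, 7) = 3737936877831720; 3737936877831720 < 3656158440062976? NO
The largest n with C(n, 7) < 3656158440062976 is n = 568 (where E[X] = 16882462760369/16926659444736 ≈ 0.997389). Hence R_6(7) > 568, i.e. R_6(7) ≥ 569.

Largest n = 568; hence R_6(7) > 568.


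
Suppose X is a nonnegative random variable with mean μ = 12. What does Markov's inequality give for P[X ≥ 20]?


μ = E[X] = 12, a = 20.
Markov: P[X ≥ 20] ≤ μ/a = (12)/20 = 3/5.
Numerically: ≈ 0.6000.
(Since a = 20 > μ = 12.0000, the bound 3/5 is < 1 and informative.)

P[X ≥ 20] ≤ 3/5 ≈ 0.6000.


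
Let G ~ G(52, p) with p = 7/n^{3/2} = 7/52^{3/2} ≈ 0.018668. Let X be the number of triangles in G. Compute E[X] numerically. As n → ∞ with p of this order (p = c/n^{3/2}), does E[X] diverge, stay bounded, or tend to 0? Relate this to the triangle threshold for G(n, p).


Number of potential triangles: C(52, 3) = 22100.
Each occurs with probability p³ ≈ (0.018668)³ ≈ 6.5054759e-06.
By linearity: E[X] = C(52, 3)·p³ ≈ 22100 · 6.5054759e-06 ≈ 0.14377.
Since α = 3/2 > 1, p = c/n^{3/2} = o(1/n) is below the triangle threshold p ~ 1/n. Asymptotically E[X] ~ (c³/6)·n^{3(1−α)} = (7³/6)·n^{-1.5} → 0, so by Markov's inequality G has no triangles w.h.p.

E[X] ≈ 0.14377; in regime p = Θ(1/n^{3/2}) E[X] tends to 0 (below the triangle threshold p ~ 1/n).


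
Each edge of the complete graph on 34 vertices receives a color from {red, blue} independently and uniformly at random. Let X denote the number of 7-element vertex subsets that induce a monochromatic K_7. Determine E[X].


Let X = Σ_S X_S over the C(34, 7) = 5379616 subsets S of size 7, where X_S = 1 if the K_7 on S is monochromatic.
For a fixed S, the K_7 on S has C(7, 2) = 21 edges. P[all 21 edges red] = (1/2)^21, and likewise for blue, so P[monochromatic] = 2·(1/2)^21 = 2^{1 − 21} = 1/1048576.
By linearity: E[X] = C(34, 7) · 2^{1 − 21} = 5379616 · 1/1048576 = 168113/32768.
Numerically: E[X] ≈ 5.1304.

E[X] = C(34,7)·2^(1−C(7,2)) = 168113/32768 ≈ 5.1304.


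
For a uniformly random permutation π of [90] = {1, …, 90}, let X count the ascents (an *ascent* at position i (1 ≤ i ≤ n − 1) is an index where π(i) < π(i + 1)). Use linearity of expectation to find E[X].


Write X = Σ X_I over i = 1, …, 89, with X_I the indicator of one ascent.
There are 89 indicators.
For each fixed i, the pair (π(i), π(i+1)) is a uniformly random ordered pair of distinct values from {1, …, 90}; by symmetry P[π(i) < π(i+1)] = 1/2.
By linearity: E[X] = 89 · (1/2) = (90 − 1) · (1/2) = 89/2 ≈ 44.500.

E[X] = 89/2 = 44.500.


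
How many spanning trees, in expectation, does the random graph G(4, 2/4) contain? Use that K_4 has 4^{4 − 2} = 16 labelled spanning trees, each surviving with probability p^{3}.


K_4 has 4^{4 − 2} = 16 labelled spanning trees.
For each such spanning tree H, let X_H = 1 if all 3 edges of H are present in G. Then P[X_H = 1] = p^{3} = (1/2)^{3} = 1/8.
By linearity: E[X] = Σ_H E[X_H] = 16 · p^{3} = 16 · 1/8 = 2.
Numerically: E[X] ≈ 2.

E[X] = 16 · (1/2)^{3} = 2 ≈ 2.


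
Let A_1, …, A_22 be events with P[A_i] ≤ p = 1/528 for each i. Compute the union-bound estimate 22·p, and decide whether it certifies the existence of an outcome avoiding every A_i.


Union bound: P[∪_{i=1}^{22} A_i] ≤ Σ_i P[A_i] ≤ 22·p = 22·(1/528) = 1/24.
Numerically: 1/24 ≈ 0.041667.
Is 1/24 < 1? YES.
Since P[∪ A_i] ≤ 1/24 < 1, the complement has P[∩ A_i^c] ≥ 1 − 1/24 = 23/24 > 0, so some outcome avoids every A_i.

22·p = 1/24 ≈ 0.041667; existence CERTIFIED by the union bound.


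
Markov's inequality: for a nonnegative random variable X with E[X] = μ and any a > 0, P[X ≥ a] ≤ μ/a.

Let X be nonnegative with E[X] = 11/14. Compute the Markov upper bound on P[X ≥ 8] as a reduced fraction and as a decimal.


μ = E[X] = 11/14, a = 8.
Markov: P[X ≥ 8] ≤ μ/a = (11/14)/8 = 11/112.
Numerically: ≈ 0.09821.
(Since a = 8 > μ = 0.78571, the bound 11/112 is < 1 and informative.)

P[X ≥ 8] ≤ 11/112 ≈ 0.09821.


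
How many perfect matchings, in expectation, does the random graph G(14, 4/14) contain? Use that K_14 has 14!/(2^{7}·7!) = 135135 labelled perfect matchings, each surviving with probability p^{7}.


K_14 has 14!/(2^{7}·7!) = 135135 labelled perfect matchings.
For each such perfect matching H, let X_H = 1 if all 7 edges of H are present in G. Then P[X_H = 1] = p^{7} = (2/7)^{7} = 128/823543.
Summing the indicators: E[X] = Σ_H E[X_H] = 135135 · p^{7} = 135135 · 128/823543 = 2471040/117649.
Numerically: E[X] ≈ 21.

E[X] = 135135 · (2/7)^{7} = 2471040/117649 ≈ 21.


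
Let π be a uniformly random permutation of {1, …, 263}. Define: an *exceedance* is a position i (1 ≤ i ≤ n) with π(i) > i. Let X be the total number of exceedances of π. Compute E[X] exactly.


Write X = Σ_{i=1}^{263} X_i, where X_i = 1_{π(i) > i}.
For each fixed i, π(i) is uniform over {1, …, 263} (marginal of a uniform permutation), so P[π(i) > i] = (n − i)/n. Summing: Σ_{i=1}^{263} (n − i)/n = (0 + 1 + … + 262)/263 = 263(263 − 1)/(2·263) = (263 − 1)/2.
Hence E[X] = Σ_{i=1}^{263} (263 − i)/263 = 131 ≈ 131.00000.

E[X] = 131 = 131.00000.


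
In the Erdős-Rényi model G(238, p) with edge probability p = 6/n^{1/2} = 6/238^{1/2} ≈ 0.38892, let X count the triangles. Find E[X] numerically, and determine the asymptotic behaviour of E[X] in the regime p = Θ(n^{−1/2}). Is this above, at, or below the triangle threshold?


Number of potential triangles: C(238, 3) = 2218636.
Each occurs with probability p³ ≈ (0.38892)³ ≈ 5.8828573e-02.
By linearity: E[X] = C(238, 3)·p³ ≈ 2218636 · 5.8828573e-02 ≈ 130519.19040.
Since α = 1/2 < 1, p = c/n^{1/2} ≫ 1/n is above the triangle threshold p ~ 1/n. Asymptotically E[X] ~ (c³/6)·n^{3(1−α)} = (6³/6)·n^{1.5} → ∞; triangles are abundant w.h.p.

E[X] ≈ 130519.19040; in regime p = Θ(1/n^{1/2}) E[X] diverges (above the triangle threshold p ~ 1/n).


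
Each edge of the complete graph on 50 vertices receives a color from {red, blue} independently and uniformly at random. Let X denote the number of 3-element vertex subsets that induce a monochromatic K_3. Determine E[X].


Let X = Σ_S X_S over the C(50, 3) = 19600 subsets S of size 3, where X_S = 1 if the K_3 on S is monochromatic.
For a fixed S, the K_3 on S has C(3, 2) = 3 edges. P[all 3 edges red] = (1/2)^3, and likewise for blue, so P[monochromatic] = 2·(1/2)^3 = 2^{1 − 3} = 1/4.
Summing: E[X] = C(50, 3) · 2^{1 − 3} = 19600 · 1/4 = 4900.
Numerically: E[X] ≈ 4900.0000.

E[X] = C(50,3)·2^(1−C(3,2)) = 4900 ≈ 4900.0000.


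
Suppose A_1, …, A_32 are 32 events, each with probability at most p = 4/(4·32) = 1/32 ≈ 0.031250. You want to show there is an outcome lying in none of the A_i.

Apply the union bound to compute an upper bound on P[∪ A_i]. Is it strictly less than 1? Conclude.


Union bound: P[∪_{i=1}^{32} A_i] ≤ Σ_i P[A_i] ≤ 32·p = 32·(1/32) = 1.
Numerically: 1 ≈ 1.000000.
Is 1 < 1? NO.
Since the bound 1 is ≥ 1, the union bound is uninformative here; it does NOT by itself certify existence.

32·p = 1 ≈ 1.000000; existence NOT certified by the union bound.


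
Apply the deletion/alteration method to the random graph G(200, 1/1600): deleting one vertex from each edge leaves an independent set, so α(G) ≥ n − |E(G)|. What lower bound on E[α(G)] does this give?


E[|E(G)|] = C(200, 2)·p = 19900 · (1/1600) = 199/16.
E[α(G)] ≥ n − E[|E(G)|] = 200 − 199/16 = 3001/16.
Numerically: ≈ 187.562500.
(This is only a lower bound; the true E[α(G)] may be larger.)

E[α(G)] ≥ 3001/16 ≈ 187.562500.


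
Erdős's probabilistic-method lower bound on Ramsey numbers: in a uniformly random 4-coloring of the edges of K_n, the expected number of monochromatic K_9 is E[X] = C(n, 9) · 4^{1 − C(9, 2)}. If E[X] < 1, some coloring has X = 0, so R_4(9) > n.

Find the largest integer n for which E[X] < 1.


We need C(n, 9) · 4^{1 − 36} < 1, i.e. C(n, 9) < 4^{36 − 1} = 1180591620717411303424.
Check values of n near the boundary:
  n = 910: C(910, 9) = 1133378248346922788210; 1133378248346922788210 < 1180591620717411303424? YES
  n = 911: C(911, 9) = 1144686900492291197405; 1144686900492291197405 < 1180591620717411303424? YES
  n = 912: C(912, 9) = 1156095740032081475120; 1156095740032081475120 < 1180591620717411303424? YES
  n = 913: C(913, 9) = 1167605542753639808390; 1167605542753639808390 < 1180591620717411303424? YES
  n = 914: C(914, 9) = 1179217089587653905932; 1179217089587653905932 < 1180591620717411303424? YES
  n = 915: C(915, 9) = 1190931166636537885130; 1190931166636537885130 < 1180591620717411303424? NO
The largest n with C(n, 9) < 1180591620717411303424 is n = 914 (where E[X] = 294804272396913476483/295147905179352825856 ≈ 0.999). Hence R_4(9) > 914, i.e. R_4(9) ≥ 915.

Largest n = 914; hence R_4(9) > 914.


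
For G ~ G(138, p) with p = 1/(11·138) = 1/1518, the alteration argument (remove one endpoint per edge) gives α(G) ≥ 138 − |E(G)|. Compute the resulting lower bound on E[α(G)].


E[|E(G)|] = C(138, 2)·p = 9453 · (1/1518) = 137/22.
E[α(G)] ≥ n − E[|E(G)|] = 138 − 137/22 = 2899/22.
Numerically: ≈ 131.7727.
(This is only a lower bound; the true E[α(G)] may be larger.)

E[α(G)] ≥ 2899/22 ≈ 131.7727.


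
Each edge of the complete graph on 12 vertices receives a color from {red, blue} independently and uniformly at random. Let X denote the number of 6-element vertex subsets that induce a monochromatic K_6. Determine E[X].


Let X = Σ_S X_S over the C(12, 6) = 924 subsets S of size 6, where X_S = 1 if the K_6 on S is monochromatic.
For a fixed S, the K_6 on S has C(6, 2) = 15 edges. P[all 15 edges red] = (1/2)^15, and likewise for blue, so P[monochromatic] = 2·(1/2)^15 = 2^{1 − 15} = 1/16384.
Summing: E[X] = C(12, 6) · 2^{1 − 15} = 924 · 1/16384 = 231/4096.
Numerically: E[X] ≈ 0.056396.

E[X] = C(12,6)·2^(1−C(6,2)) = 231/4096 ≈ 0.056396.


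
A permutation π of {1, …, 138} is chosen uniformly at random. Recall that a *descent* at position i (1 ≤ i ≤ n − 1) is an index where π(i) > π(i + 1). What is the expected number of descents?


Write X = Σ X_I over i = 1, …, 137, with X_I the indicator of one descent.
There are 137 indicators.
For each fixed i, the pair (π(i), π(i+1)) is a uniformly random ordered pair of distinct values from {1, …, 138}; by symmetry P[π(i) > π(i+1)] = 1/2.
By linearity: E[X] = 137 · (1/2) = (138 − 1) · (1/2) = 137/2 ≈ 68.500000.

E[X] = 137/2 = 68.500000.


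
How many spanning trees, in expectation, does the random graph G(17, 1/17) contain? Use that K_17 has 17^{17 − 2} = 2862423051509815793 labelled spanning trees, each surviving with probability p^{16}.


K_17 has 17^{17 − 2} = 2862423051509815793 labelled spanning trees.
For each such spanning tree H, let X_H = 1 if all 16 edges of H are present in G. Then P[X_H = 1] = p^{16} = (1/17)^{16} = 1/48661191875666868481.
By linearity: E[X] = Σ_H E[X_H] = 2862423051509815793 · p^{16} = 2862423051509815793 · 1/48661191875666868481 = 1/17.
Numerically: E[X] ≈ 0.058824.

E[X] = 2862423051509815793 · (1/17)^{16} = 1/17 ≈ 0.058824.


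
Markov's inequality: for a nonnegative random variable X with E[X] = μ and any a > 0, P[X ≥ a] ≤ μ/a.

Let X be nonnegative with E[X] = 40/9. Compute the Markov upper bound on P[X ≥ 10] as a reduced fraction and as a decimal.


μ = E[X] = 40/9, a = 10.
Markov: P[X ≥ 10] ≤ μ/a = (40/9)/10 = 4/9.
Numerically: ≈ 0.44444.
(Since a = 10 > μ = 4.44444, the bound 4/9 is < 1 and informative.)

P[X ≥ 10] ≤ 4/9 ≈ 0.44444.


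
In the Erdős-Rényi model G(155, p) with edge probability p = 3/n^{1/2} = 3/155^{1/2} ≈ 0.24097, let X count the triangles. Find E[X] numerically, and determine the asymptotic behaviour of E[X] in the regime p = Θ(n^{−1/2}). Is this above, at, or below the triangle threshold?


Number of potential triangles: C(155, 3) = 608685.
Each occurs with probability p³ ≈ (0.24097)³ ≈ 1.3991563e-02.
By linearity: E[X] = C(155, 3)·p³ ≈ 608685 · 1.3991563e-02 ≈ 8516.45422.
Since α = 1/2 < 1, p = c/n^{1/2} ≫ 1/n is above the triangle threshold p ~ 1/n. Asymptotically E[X] ~ (c³/6)·n^{3(1−α)} = (3³/6)·n^{1.5} → ∞; triangles are abundant w.h.p.

E[X] ≈ 8516.45422; in regime p = Θ(1/n^{1/2}) E[X] diverges (above the triangle threshold p ~ 1/n).


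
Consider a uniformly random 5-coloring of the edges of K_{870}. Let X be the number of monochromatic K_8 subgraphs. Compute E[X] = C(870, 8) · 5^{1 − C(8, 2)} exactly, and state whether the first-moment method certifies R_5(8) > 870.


E[X] = C(870, 8) · 5^{1 − 28} = 7881626782940464620 · 5^{−27} = 7881626782940464620/7450580596923828125.
As a reduced fraction: E[X] = 1576325356588092924/1490116119384765625 ≈ 1.057854.
Is E[X] < 1? NO.
Since E[X] ≥ 1, the first-moment bound is inconclusive at n = 870; it does NOT by itself certify R_5(8) > 870.

E[X] = 1576325356588092924/1490116119384765625 ≈ 1.057854; E[X] ≥ 1; first-moment method inconclusive here.


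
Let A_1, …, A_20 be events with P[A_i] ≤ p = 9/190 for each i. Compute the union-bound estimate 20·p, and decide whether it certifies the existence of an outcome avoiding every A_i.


Union bound: P[∪_{i=1}^{20} A_i] ≤ Σ_i P[A_i] ≤ 20·p = 20·(9/190) = 18/19.
Numerically: 18/19 ≈ 0.9473684.
Is 18/19 < 1? YES.
Since P[∪ A_i] ≤ 18/19 < 1, the complement has P[∩ A_i^c] ≥ 1 − 18/19 = 1/19 > 0, so some outcome avoids every A_i.

20·p = 18/19 ≈ 0.9473684; existence CERTIFIED by the union bound.


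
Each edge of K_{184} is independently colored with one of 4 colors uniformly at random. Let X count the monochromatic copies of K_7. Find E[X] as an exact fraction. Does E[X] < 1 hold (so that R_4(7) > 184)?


E[X] = C(184, 7) · 4^{1 − 21} = 1262216571096 · 4^{−20} = 1262216571096/1099511627776.
As a reduced fraction: E[X] = 157777071387/137438953472 ≈ 1.148.
Is E[X] < 1? NO.
Since E[X] ≥ 1, the first-moment bound is inconclusive at n = 184; it does NOT by itself certify R_4(7) > 184.

E[X] = 157777071387/137438953472 ≈ 1.148; E[X] ≥ 1; first-moment method inconclusive here.


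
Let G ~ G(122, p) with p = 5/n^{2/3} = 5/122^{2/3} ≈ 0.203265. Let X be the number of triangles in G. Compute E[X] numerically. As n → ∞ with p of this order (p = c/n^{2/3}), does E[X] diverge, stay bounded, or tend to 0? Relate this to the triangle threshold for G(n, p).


Number of potential triangles: C(122, 3) = 295240.
Each occurs with probability p³ ≈ (0.203265)³ ≈ 8.39828003e-03.
By linearity: E[X] = C(122, 3)·p³ ≈ 295240 · 8.39828003e-03 ≈ 2479.508197.
Since α = 2/3 < 1, p = c/n^{2/3} ≫ 1/n is above the triangle threshold p ~ 1/n. Asymptotically E[X] ~ (c³/6)·n^{3(1−α)} = (5³/6)·n^{1} → ∞; triangles are abundant w.h.p.

E[X] ≈ 2479.508197; in regime p = Θ(1/n^{2/3}) E[X] diverges (above the triangle threshold p ~ 1/n).


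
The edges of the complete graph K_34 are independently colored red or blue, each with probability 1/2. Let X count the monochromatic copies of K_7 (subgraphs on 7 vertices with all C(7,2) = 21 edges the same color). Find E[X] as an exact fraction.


Let X = Σ_S X_S over the C(34, 7) = 5379616 subsets S of size 7, where X_S = 1 if the K_7 on S is monochromatic.
For a fixed S, the K_7 on S has C(7, 2) = 21 edges. P[all 21 edges red] = (1/2)^21, and likewise for blue, so P[monochromatic] = 2·(1/2)^21 = 2^{1 − 21} = 1/1048576.
By linearity: E[X] = C(34, 7) · 2^{1 − 21} = 5379616 · 1/1048576 = 168113/32768.
Numerically: E[X] ≈ 5.130.

E[X] = C(34,7)·2^(1−C(7,2)) = 168113/32768 ≈ 5.130.


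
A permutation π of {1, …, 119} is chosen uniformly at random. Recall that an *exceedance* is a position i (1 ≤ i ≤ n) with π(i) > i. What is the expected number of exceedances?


Write X = Σ_{i=1}^{119} X_i, where X_i = 1_{π(i) > i}.
For each fixed i, π(i) is uniform over {1, …, 119} (marginal of a uniform permutation), so P[π(i) > i] = (n − i)/n. Summing: Σ_{i=1}^{119} (n − i)/n = (0 + 1 + … + 118)/119 = 119(119 − 1)/(2·119) = (119 − 1)/2.
Hence E[X] = Σ_{i=1}^{119} (119 − i)/119 = 59 ≈ 59.000.

E[X] = 59 = 59.000.


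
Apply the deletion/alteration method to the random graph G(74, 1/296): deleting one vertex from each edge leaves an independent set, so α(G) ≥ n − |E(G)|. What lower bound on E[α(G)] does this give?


E[|E(G)|] = C(74, 2)·p = 2701 · (1/296) = 73/8.
E[α(G)] ≥ n − E[|E(G)|] = 74 − 73/8 = 519/8.
Numerically: ≈ 64.875.
(This is only a lower bound; the true E[α(G)] may be larger.)

E[α(G)] ≥ 519/8 ≈ 64.875.


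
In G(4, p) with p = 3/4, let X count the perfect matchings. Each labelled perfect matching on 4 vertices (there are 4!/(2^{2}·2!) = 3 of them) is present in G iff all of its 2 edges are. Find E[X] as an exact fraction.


K_4 has 4!/(2^{2}·2!) = 3 labelled perfect matchings.
For each such perfect matching H, let X_H = 1 if all 2 edges of H are present in G. Then P[X_H = 1] = p^{2} = (3/4)^{2} = 9/16.
Summing the indicators: E[X] = Σ_H E[X_H] = 3 · p^{2} = 3 · 9/16 = 27/16.
Numerically: E[X] ≈ 1.688.

E[X] = 3 · (3/4)^{2} = 27/16 ≈ 1.688.


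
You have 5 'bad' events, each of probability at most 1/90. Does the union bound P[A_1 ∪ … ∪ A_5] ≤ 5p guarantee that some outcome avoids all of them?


Union bound: P[∪_{i=1}^{5} A_i] ≤ Σ_i P[A_i] ≤ 5·p = 5·(1/90) = 1/18.
Numerically: 1/18 ≈ 0.056.
Is 1/18 < 1? YES.
Since P[∪ A_i] ≤ 1/18 < 1, the complement has P[∩ A_i^c] ≥ 1 − 1/18 = 17/18 > 0, so some outcome avoids every A_i.

5·p = 1/18 ≈ 0.056; existence CERTIFIED by the union bound.


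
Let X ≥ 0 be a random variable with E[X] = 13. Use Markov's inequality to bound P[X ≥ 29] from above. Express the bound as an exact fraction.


μ = E[X] = 13, a = 29.
Markov: P[X ≥ 29] ≤ μ/a = (13)/29 = 13/29.
Numerically: ≈ 0.448.
(Since a = 29 > μ = 13.000, the bound 13/29 is < 1 and informative.)

P[X ≥ 29] ≤ 13/29 ≈ 0.448.


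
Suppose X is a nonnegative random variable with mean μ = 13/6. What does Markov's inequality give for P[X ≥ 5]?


μ = E[X] = 13/6, a = 5.
Markov: P[X ≥ 5] ≤ μ/a = (13/6)/5 = 13/30.
Numerically: ≈ 0.4333.
(Since a = 5 > μ = 2.1667, the bound 13/30 is < 1 and informative.)

P[X ≥ 5] ≤ 13/30 ≈ 0.4333.


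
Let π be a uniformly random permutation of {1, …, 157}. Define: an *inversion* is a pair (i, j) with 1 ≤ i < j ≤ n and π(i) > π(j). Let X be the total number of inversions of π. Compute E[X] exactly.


Write X = Σ X_I over the C(157, 2) = 12246 pairs i < j, with X_I the indicator of one inversion.
There are 12246 indicators.
For each fixed pair i < j, the values π(i) and π(j) are two distinct elements of {1, …, 157} in uniformly random order; by symmetry P[π(i) > π(j)] = 1/2.
By linearity: E[X] = 12246 · (1/2) = C(157, 2) · (1/2) = 12246/2 = 6123 ≈ 6123.000.

E[X] = 6123 = 6123.000.


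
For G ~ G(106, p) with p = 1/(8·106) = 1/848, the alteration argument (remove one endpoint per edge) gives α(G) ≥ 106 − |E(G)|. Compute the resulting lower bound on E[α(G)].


E[|E(G)|] = C(106, 2)·p = 5565 · (1/848) = 105/16.
E[α(G)] ≥ n − E[|E(G)|] = 106 − 105/16 = 1591/16.
Numerically: ≈ 99.43750.
(This is only a lower bound; the true E[α(G)] may be larger.)

E[α(G)] ≥ 1591/16 ≈ 99.43750.


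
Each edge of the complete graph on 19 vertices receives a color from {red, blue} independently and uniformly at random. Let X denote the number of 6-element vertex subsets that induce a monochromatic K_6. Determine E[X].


Let X = Σ_S X_S over the C(19, 6) = 27132 subsets S of size 6, where X_S = 1 if the K_6 on S is monochromatic.
For a fixed S, the K_6 on S has C(6, 2) = 15 edges. P[all 15 edges red] = (1/2)^15, and likewise for blue, so P[monochromatic] = 2·(1/2)^15 = 2^{1 − 15} = 1/16384.
By linearity: E[X] = C(19, 6) · 2^{1 − 15} = 27132 · 1/16384 = 6783/4096.
Numerically: E[X] ≈ 1.656.

E[X] = C(19,6)·2^(1−C(6,2)) = 6783/4096 ≈ 1.656.
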